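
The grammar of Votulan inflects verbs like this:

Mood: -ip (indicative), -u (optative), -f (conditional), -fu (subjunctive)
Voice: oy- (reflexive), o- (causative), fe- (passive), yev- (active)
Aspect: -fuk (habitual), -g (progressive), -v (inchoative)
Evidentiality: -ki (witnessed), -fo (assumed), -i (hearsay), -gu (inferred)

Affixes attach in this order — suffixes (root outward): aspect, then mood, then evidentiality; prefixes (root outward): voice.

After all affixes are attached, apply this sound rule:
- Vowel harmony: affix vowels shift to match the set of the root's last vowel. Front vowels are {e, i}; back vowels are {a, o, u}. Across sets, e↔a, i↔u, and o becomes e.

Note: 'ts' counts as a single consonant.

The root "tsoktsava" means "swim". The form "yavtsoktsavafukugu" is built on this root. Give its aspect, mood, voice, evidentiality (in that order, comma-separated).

Segment: yev-tsoktsava-fuk-u-gu.
aspect: -fuk → habitual.
mood: -u → optative.
voice: yev- → active.
evidentiality: -gu → inferred.

habitual, optative, active, inferred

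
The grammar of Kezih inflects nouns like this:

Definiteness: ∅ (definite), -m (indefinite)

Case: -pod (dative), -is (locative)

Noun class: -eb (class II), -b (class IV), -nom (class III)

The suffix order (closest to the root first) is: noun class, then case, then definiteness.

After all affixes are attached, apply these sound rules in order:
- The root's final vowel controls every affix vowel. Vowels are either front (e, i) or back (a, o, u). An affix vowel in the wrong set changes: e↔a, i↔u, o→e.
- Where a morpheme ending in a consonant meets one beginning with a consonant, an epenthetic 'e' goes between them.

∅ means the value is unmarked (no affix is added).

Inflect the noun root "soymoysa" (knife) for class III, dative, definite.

soymoysanomepod

Attach noun class class III -nom → soymoysanom.
Attach case dative -pod → soymoysanompod.
definiteness = definite: zero marking, form stays soymoysanompod.
Vowel harmony: no change.
Apply epenthesis: soymoysanompod → soymoysanomepod.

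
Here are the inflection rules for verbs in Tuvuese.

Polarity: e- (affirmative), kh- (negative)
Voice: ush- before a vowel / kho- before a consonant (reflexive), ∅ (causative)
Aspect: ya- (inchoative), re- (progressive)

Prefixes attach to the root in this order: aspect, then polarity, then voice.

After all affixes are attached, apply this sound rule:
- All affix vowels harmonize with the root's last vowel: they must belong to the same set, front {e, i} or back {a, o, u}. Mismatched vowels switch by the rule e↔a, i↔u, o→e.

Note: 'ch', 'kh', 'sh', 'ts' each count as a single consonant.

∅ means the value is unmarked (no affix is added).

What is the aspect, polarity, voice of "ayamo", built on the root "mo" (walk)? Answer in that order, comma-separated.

inchoative, affirmative, causative

Segment: e-ya-mo.
aspect: ya- → inchoative.
polarity: e- → affirmative.
voice: ∅ → causative.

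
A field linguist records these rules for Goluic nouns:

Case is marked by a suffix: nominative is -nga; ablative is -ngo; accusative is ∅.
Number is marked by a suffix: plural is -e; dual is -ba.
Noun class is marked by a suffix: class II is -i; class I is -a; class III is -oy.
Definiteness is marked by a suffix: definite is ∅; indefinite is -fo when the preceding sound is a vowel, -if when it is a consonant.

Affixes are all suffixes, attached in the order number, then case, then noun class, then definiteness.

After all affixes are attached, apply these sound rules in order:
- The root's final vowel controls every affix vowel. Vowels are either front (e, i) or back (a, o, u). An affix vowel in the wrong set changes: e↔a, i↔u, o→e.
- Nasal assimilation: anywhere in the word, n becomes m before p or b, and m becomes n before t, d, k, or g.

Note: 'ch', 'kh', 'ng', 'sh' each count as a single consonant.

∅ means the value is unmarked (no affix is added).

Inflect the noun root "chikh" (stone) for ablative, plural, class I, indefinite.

Attach number plural -e → chikhe.
Attach case ablative -ngo → chikhengo.
Attach noun class class I -a → chikhengoa.
Attach definiteness indefinite -fo (after vowel 'a') → chikhengoafo.
Apply vowel harmony: chikhengoafo → chikhengeefe.
Nasal assimilation: no change.

chikhengeefe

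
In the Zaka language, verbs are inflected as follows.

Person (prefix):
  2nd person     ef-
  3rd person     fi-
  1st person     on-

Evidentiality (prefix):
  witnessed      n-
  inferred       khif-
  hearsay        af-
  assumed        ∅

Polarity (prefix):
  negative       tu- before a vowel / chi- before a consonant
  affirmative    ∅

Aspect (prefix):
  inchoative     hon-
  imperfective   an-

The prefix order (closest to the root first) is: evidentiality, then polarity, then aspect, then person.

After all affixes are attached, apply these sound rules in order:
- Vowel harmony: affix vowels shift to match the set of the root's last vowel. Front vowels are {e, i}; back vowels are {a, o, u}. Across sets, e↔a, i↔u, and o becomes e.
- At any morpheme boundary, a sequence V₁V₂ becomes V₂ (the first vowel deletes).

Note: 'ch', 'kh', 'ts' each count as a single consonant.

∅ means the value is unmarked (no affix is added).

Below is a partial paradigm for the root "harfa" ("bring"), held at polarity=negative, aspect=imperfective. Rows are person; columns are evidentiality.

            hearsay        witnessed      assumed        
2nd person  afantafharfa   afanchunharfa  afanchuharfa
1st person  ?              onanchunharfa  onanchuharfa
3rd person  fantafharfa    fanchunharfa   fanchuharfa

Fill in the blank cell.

onantafharfa

Attach evidentiality hearsay af- → afharfa.
Attach polarity negative tu- (before vowel 'a') → tuafharfa.
Attach aspect imperfective an- → antuafharfa.
Attach person 1st person on- → onantuafharfa.
Vowel harmony: no change.
Apply vowel deletion: onantuafharfa → onantafharfa.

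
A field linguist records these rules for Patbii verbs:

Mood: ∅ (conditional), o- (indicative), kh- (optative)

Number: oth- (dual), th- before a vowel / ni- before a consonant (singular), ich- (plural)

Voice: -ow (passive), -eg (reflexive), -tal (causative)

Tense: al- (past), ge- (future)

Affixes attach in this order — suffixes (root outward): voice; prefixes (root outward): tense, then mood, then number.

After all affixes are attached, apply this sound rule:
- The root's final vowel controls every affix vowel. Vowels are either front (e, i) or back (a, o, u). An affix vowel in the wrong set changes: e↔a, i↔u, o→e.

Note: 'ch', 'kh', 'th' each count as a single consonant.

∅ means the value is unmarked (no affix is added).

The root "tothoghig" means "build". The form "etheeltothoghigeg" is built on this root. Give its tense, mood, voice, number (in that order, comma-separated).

past, indicative, reflexive, dual

Segment: oth-o-al-tothoghig-eg.
tense: al- → past.
mood: o- → indicative.
voice: -eg → reflexive.
number: oth- → dual.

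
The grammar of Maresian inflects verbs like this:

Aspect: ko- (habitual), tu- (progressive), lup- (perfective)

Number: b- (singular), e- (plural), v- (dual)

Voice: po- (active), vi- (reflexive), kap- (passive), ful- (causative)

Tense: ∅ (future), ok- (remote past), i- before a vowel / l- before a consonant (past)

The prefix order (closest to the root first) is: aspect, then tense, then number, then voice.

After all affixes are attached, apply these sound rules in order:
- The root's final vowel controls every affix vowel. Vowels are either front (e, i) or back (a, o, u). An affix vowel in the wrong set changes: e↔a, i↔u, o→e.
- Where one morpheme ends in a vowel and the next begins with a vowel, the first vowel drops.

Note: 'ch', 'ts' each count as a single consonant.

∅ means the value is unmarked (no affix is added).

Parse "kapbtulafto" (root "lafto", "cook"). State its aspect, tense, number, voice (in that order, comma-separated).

progressive, future, singular, passive

Segment: kap-b-tu-lafto.
aspect: tu- → progressive.
tense: ∅ → future.
number: b- → singular.
voice: kap- → passive.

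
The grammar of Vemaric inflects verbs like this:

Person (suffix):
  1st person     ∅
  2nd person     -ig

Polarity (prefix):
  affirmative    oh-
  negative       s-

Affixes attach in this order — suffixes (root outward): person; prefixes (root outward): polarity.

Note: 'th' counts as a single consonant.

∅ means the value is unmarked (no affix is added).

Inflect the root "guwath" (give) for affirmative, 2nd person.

Attach polarity affirmative oh- → ohguwath.
Attach person 2nd person -ig → ohguwathig.

ohguwathig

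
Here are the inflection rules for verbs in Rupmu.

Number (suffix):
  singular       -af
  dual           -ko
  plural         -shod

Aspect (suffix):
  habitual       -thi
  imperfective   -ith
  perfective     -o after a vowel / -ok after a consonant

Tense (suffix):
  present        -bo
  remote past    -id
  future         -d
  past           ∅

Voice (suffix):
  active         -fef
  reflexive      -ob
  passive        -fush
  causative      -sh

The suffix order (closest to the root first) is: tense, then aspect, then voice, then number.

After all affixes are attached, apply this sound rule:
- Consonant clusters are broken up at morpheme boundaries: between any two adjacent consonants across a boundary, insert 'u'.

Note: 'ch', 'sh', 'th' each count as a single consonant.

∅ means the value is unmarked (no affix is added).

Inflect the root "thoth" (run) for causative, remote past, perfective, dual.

Attach tense remote past -id → thothid.
Attach aspect perfective -ok (after consonant 'd') → thothidok.
Attach voice causative -sh → thothidoksh.
Attach number dual -ko → thothidokshko.
Apply epenthesis: thothidokshko → thothidokushuko.

thothidokushuko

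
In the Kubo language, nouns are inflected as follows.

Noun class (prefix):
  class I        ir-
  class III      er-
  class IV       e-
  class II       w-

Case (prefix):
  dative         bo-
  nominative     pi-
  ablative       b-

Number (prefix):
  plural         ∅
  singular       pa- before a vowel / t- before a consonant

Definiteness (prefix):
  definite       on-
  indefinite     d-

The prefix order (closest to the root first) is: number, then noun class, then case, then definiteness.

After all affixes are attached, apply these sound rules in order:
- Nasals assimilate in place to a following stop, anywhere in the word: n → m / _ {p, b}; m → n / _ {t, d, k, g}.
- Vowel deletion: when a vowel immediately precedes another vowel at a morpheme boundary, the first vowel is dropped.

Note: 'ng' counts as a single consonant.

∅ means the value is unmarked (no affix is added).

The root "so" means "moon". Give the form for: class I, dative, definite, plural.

ombirso

number = plural: zero marking, form stays so.
Attach noun class class I ir- → irso.
Attach case dative bo- → boirso.
Attach definiteness definite on- → onboirso.
Apply nasal assimilation: onboirso → omboirso.
Apply vowel deletion: omboirso → ombirso.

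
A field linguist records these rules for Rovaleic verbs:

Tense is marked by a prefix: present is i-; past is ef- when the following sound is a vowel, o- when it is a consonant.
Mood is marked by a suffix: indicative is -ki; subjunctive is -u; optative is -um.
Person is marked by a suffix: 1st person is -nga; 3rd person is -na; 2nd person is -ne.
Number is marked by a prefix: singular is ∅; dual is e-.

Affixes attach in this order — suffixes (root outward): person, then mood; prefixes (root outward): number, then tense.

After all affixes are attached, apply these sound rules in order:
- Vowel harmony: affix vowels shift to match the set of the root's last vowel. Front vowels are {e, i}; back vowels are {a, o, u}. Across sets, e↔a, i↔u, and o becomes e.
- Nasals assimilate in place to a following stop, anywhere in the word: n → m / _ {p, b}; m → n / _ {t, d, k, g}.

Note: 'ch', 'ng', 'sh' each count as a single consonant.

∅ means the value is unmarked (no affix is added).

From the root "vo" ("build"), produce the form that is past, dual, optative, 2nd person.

afavonaum

Attach person 2nd person -ne → vone.
Attach mood optative -um → voneum.
Attach number dual e- → evoneum.
Attach tense past ef- (before vowel 'e') → efevoneum.
Apply vowel harmony: efevoneum → afavonaum.
Nasal assimilation: no change.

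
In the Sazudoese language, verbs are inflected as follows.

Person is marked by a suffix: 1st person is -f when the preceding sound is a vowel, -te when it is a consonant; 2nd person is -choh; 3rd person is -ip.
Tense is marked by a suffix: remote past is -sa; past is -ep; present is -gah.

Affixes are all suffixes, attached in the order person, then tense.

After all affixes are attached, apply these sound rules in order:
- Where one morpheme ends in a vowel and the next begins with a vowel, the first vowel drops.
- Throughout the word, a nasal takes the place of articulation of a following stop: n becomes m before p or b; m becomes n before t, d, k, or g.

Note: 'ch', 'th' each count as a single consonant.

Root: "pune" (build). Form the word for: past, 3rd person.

punipep

Attach person 3rd person -ip → puneip.
Attach tense past -ep → puneipep.
Apply vowel deletion: puneipep → punipep.
Nasal assimilation: no change.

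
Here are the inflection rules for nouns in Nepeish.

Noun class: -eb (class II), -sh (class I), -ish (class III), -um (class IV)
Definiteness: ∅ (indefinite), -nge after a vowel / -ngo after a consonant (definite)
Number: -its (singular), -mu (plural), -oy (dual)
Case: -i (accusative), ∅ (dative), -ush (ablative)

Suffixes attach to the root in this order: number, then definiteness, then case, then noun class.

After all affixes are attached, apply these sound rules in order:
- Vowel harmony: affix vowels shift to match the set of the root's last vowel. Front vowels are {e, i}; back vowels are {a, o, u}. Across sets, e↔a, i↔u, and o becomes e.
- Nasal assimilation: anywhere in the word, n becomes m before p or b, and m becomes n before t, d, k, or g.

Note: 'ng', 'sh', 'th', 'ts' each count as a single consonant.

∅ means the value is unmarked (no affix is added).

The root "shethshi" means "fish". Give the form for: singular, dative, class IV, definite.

shethshiitsngeim

Attach number singular -its → shethshiits.
Attach definiteness definite -ngo (after consonant 'ts') → shethshiitsngo.
case = dative: zero marking, form stays shethshiitsngo.
Attach noun class class IV -um → shethshiitsngoum.
Apply vowel harmony: shethshiitsngoum → shethshiitsngeim.
Nasal assimilation: no change.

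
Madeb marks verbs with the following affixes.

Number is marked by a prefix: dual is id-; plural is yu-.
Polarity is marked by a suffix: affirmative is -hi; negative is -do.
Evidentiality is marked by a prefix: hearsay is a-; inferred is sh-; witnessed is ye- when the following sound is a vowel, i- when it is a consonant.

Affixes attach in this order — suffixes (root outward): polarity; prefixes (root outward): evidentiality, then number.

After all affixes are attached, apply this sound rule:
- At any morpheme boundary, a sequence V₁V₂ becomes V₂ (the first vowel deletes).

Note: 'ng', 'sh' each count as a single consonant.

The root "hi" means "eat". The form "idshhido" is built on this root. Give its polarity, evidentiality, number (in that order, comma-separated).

Segment: id-sh-hi-do.
polarity: -do → negative.
evidentiality: sh- → inferred.
number: id- → dual.

negative, inferred, dual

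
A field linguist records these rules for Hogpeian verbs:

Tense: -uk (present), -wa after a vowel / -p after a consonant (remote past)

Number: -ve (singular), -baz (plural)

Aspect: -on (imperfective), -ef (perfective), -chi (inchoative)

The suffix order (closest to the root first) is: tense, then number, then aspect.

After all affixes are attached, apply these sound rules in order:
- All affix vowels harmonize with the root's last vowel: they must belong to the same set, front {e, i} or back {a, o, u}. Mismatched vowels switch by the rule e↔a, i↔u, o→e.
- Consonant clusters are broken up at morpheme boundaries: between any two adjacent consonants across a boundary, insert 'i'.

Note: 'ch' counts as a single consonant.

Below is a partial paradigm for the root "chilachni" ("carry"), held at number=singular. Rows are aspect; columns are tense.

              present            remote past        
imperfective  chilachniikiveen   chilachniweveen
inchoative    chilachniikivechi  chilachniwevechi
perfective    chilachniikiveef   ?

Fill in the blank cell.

Attach tense remote past -wa (after vowel 'i') → chilachniwa.
Attach number singular -ve → chilachniwave.
Attach aspect perfective -ef → chilachniwaveef.
Apply vowel harmony: chilachniwaveef → chilachniweveef.
Epenthesis: no change.

chilachniweveef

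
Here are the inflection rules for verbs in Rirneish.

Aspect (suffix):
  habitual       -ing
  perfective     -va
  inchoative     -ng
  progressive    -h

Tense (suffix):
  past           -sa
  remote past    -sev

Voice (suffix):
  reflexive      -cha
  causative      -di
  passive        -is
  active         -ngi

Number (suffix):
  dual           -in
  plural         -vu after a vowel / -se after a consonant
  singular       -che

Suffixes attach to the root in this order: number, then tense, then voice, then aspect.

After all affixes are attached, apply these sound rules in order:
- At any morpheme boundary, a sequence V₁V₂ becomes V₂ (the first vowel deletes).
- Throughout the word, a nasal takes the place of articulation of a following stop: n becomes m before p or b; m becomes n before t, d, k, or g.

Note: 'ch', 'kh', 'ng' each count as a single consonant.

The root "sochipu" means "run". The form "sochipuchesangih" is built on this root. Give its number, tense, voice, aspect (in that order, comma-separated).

singular, past, active, progressive

Segment: sochipu-che-sa-ngi-h.
number: -che → singular.
tense: -sa → past.
voice: -ngi → active.
aspect: -h → progressive.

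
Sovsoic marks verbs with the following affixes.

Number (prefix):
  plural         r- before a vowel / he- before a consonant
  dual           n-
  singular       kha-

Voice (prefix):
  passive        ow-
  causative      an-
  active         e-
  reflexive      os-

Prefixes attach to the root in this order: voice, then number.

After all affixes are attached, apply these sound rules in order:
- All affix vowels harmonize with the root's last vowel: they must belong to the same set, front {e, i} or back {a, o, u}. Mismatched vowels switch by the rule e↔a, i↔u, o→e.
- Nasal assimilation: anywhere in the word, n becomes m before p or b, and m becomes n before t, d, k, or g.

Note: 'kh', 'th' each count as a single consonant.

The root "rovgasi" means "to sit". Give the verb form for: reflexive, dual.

Attach voice reflexive os- → osrovgasi.
Attach number dual n- → nosrovgasi.
Apply vowel harmony: nosrovgasi → nesrovgasi.
Nasal assimilation: no change.

nesrovgasi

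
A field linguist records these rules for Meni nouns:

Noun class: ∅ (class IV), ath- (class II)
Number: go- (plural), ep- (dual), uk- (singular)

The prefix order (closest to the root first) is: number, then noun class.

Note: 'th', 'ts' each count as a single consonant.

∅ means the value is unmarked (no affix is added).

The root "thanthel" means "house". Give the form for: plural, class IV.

Attach number plural go- → gothanthel.
noun class = class IV: zero marking, form stays gothanthel.

gothanthel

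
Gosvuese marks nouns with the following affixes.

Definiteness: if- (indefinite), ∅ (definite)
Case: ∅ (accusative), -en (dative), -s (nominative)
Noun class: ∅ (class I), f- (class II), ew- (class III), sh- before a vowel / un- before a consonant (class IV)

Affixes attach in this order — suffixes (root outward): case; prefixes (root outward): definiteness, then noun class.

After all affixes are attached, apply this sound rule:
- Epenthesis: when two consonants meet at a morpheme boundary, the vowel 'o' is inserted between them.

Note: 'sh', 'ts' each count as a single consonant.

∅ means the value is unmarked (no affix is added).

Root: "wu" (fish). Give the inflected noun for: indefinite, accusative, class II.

fifowu

case = accusative: zero marking, form stays wu.
Attach definiteness indefinite if- → ifwu.
Attach noun class class II f- → fifwu.
Apply epenthesis: fifwu → fifowu.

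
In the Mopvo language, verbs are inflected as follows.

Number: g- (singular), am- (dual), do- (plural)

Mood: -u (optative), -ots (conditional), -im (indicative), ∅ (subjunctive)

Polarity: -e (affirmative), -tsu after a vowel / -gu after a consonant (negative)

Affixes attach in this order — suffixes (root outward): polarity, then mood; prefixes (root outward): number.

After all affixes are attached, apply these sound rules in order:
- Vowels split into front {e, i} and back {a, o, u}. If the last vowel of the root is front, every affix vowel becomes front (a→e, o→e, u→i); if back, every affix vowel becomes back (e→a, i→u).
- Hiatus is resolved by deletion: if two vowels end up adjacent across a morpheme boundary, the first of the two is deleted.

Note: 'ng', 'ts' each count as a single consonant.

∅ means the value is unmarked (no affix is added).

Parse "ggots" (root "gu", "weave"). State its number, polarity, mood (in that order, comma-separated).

Segment: g-gu-e-ots.
number: g- → singular.
polarity: -e → affirmative.
mood: -ots → conditional.

singular, affirmative, conditional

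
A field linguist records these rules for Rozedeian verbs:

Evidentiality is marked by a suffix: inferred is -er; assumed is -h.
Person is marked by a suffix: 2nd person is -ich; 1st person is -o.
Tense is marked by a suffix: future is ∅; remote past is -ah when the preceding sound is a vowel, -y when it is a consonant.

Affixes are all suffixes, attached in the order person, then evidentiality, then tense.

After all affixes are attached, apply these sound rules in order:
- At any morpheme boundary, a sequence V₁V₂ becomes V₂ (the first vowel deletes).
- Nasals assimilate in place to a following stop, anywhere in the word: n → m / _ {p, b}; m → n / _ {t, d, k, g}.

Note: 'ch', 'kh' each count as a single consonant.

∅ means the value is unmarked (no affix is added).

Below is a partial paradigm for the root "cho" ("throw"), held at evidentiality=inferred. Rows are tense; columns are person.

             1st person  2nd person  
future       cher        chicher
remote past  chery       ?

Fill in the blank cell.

chichery

Attach person 2nd person -ich → choich.
Attach evidentiality inferred -er → choicher.
Attach tense remote past -y (after consonant 'r') → choichery.
Apply vowel deletion: choichery → chichery.
Nasal assimilation: no change.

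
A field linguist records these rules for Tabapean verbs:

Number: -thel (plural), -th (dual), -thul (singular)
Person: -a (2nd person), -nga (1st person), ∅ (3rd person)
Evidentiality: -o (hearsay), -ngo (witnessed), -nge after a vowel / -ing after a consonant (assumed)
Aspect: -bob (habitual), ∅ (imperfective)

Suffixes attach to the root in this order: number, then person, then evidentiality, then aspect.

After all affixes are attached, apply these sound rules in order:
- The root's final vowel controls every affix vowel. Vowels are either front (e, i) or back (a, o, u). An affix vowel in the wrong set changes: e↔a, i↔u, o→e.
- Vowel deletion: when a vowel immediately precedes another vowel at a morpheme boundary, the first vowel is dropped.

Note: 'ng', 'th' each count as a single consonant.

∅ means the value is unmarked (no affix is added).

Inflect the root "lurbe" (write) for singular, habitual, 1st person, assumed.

lurbethilngengebeb

Attach number singular -thul → lurbethul.
Attach person 1st person -nga → lurbethulnga.
Attach evidentiality assumed -nge (after vowel 'a') → lurbethulngange.
Attach aspect habitual -bob → lurbethulngangebob.
Apply vowel harmony: lurbethulngangebob → lurbethilngengebeb.
Vowel deletion: no change.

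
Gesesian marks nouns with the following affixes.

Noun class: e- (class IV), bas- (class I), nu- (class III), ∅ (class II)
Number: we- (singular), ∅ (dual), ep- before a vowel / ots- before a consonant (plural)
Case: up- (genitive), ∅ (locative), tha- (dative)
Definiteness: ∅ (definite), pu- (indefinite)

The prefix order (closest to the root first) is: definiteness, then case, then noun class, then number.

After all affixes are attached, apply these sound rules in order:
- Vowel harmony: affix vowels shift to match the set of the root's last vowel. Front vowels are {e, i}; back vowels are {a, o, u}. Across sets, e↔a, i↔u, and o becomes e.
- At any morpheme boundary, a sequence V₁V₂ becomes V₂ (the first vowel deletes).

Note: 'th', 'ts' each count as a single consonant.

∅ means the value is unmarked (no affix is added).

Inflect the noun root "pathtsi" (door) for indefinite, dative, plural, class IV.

epethepipathtsi

Attach definiteness indefinite pu- → pupathtsi.
Attach case dative tha- → thapupathtsi.
Attach noun class class IV e- → ethapupathtsi.
Attach number plural ep- (before vowel 'e') → epethapupathtsi.
Apply vowel harmony: epethapupathtsi → epethepipathtsi.
Vowel deletion: no change.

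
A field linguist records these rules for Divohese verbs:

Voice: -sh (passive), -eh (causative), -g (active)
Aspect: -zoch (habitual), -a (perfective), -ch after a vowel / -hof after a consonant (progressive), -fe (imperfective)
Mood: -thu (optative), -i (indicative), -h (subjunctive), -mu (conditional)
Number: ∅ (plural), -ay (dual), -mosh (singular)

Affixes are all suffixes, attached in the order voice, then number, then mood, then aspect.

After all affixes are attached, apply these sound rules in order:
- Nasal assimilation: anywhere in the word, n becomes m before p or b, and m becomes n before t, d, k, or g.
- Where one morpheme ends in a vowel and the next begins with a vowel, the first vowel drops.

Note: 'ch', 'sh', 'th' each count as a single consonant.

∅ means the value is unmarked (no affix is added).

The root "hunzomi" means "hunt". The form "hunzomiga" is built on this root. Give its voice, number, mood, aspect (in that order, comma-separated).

Segment: hunzomi-g-i-a.
voice: -g → active.
number: ∅ → plural.
mood: -i → indicative.
aspect: -a → perfective.

active, plural, indicative, perfective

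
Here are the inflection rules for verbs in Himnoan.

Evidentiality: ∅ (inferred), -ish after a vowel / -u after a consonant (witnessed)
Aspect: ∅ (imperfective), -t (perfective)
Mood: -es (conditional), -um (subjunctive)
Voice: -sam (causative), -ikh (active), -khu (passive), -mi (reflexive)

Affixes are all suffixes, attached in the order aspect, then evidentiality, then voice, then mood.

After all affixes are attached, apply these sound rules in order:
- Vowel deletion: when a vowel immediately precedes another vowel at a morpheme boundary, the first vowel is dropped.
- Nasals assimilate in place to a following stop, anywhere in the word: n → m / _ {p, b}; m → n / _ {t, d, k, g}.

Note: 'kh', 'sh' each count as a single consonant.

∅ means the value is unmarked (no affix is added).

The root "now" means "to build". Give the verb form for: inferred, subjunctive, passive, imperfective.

nowkhum

aspect = imperfective: zero marking, form stays now.
evidentiality = inferred: zero marking, form stays now.
Attach voice passive -khu → nowkhu.
Attach mood subjunctive -um → nowkhuum.
Apply vowel deletion: nowkhuum → nowkhum.
Nasal assimilation: no change.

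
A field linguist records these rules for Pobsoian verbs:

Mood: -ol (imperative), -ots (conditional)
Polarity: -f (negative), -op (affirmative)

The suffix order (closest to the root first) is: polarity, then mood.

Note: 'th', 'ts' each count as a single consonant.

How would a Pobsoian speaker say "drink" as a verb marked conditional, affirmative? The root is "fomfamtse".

fomfamtseopots

Attach polarity affirmative -op → fomfamtseop.
Attach mood conditional -ots → fomfamtseopots.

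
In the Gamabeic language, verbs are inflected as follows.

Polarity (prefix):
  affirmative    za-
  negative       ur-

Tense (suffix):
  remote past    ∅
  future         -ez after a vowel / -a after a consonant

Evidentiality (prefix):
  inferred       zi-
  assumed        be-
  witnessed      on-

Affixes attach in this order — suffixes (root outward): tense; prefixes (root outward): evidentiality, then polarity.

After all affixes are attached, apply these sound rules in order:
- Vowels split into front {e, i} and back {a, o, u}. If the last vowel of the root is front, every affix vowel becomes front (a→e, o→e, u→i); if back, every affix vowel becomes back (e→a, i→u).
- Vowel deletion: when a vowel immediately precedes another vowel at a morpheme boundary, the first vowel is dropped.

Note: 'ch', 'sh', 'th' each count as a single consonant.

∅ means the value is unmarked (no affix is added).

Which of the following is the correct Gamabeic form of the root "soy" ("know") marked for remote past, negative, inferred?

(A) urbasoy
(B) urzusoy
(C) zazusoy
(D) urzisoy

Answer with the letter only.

tense = remote past: zero marking, form stays soy.
Attach evidentiality inferred zi- → zisoy.
Attach polarity negative ur- → urzisoy.
Apply vowel harmony: urzisoy → urzusoy.
Vowel deletion: no change.
So the correct form is urzusoy, option (B).
(A) urbasoy is wrong: it uses assumed instead of inferred for evidentiality.
(D) urzisoy is wrong: it fails to apply the sound rule(s).
(C) zazusoy is wrong: it uses affirmative instead of negative for polarity.

B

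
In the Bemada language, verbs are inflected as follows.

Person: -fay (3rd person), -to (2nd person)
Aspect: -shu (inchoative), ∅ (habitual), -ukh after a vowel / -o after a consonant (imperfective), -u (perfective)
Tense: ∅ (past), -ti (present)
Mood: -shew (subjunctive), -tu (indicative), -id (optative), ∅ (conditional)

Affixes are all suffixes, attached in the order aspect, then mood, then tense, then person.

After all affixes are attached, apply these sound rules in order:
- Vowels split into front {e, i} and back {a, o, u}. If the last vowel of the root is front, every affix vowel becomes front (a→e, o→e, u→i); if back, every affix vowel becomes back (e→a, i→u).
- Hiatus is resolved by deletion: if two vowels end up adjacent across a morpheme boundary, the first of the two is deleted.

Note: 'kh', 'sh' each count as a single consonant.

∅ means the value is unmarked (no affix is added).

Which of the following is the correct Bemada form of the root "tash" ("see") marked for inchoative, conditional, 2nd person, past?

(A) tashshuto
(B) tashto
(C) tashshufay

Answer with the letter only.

A

Attach aspect inchoative -shu → tashshu.
mood = conditional: zero marking, form stays tashshu.
tense = past: zero marking, form stays tashshu.
Attach person 2nd person -to → tashshuto.
Vowel harmony: no change.
Vowel deletion: no change.
So the correct form is tashshuto, option (A).
(B) tashto is wrong: it uses habitual instead of inchoative for aspect.
(C) tashshufay is wrong: it uses 3rd person instead of 2nd person for person.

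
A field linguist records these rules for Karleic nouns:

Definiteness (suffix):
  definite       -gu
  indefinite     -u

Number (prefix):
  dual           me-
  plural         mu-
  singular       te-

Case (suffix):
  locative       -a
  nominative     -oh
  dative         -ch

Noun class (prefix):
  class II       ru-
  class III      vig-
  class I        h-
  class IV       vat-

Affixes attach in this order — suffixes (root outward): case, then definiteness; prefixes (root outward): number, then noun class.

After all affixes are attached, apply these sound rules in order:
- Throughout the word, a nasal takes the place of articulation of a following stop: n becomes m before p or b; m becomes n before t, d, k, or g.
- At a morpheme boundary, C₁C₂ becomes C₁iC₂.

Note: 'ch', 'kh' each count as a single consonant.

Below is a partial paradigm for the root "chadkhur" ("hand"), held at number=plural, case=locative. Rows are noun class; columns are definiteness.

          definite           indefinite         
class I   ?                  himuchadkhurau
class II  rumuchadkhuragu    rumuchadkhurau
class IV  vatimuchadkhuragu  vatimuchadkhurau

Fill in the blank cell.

Attach number plural mu- → muchadkhur.
Attach noun class class I h- → hmuchadkhur.
Attach case locative -a → hmuchadkhura.
Attach definiteness definite -gu → hmuchadkhuragu.
Nasal assimilation: no change.
Apply epenthesis: hmuchadkhuragu → himuchadkhuragu.

himuchadkhuragu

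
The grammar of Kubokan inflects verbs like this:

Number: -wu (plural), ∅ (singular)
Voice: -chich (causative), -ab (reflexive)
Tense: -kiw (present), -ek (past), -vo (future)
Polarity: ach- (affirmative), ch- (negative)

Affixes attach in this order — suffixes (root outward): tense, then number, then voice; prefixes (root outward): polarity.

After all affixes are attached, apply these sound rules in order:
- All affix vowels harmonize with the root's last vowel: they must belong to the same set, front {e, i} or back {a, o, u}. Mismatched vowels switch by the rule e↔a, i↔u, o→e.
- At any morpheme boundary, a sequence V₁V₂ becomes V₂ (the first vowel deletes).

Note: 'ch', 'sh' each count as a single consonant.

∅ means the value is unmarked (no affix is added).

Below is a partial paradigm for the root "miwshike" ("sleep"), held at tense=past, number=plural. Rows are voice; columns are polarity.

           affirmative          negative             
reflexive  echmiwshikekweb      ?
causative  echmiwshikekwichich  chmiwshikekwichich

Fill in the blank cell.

chmiwshikekweb

Attach polarity negative ch- → chmiwshike.
Attach tense past -ek → chmiwshikeek.
Attach number plural -wu → chmiwshikeekwu.
Attach voice reflexive -ab → chmiwshikeekwuab.
Apply vowel harmony: chmiwshikeekwuab → chmiwshikeekwieb.
Apply vowel deletion: chmiwshikeekwieb → chmiwshikekweb.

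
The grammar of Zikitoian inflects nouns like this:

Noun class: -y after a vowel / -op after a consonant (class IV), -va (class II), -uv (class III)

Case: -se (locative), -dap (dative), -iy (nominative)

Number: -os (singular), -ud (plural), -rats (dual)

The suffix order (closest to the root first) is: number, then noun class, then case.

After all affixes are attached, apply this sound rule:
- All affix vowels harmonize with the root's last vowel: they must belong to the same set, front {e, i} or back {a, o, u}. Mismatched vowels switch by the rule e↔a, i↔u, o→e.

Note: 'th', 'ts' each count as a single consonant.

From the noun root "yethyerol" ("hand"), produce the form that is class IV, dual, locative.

yethyerolratsopsa

Attach number dual -rats → yethyerolrats.
Attach noun class class IV -op (after consonant 'ts') → yethyerolratsop.
Attach case locative -se → yethyerolratsopse.
Apply vowel harmony: yethyerolratsopse → yethyerolratsopsa.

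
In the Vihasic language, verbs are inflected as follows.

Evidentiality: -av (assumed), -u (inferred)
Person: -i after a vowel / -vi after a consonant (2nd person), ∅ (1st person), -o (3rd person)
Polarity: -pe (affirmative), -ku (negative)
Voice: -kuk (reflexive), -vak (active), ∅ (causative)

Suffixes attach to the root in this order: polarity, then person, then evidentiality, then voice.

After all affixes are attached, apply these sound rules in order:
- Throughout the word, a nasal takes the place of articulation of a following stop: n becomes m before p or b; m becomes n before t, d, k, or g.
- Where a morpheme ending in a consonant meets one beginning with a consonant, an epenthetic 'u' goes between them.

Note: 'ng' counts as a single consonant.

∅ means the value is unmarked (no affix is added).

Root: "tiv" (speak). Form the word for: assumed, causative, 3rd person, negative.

Attach polarity negative -ku → tivku.
Attach person 3rd person -o → tivkuo.
Attach evidentiality assumed -av → tivkuoav.
voice = causative: zero marking, form stays tivkuoav.
Nasal assimilation: no change.
Apply epenthesis: tivkuoav → tivukuoav.

tivukuoav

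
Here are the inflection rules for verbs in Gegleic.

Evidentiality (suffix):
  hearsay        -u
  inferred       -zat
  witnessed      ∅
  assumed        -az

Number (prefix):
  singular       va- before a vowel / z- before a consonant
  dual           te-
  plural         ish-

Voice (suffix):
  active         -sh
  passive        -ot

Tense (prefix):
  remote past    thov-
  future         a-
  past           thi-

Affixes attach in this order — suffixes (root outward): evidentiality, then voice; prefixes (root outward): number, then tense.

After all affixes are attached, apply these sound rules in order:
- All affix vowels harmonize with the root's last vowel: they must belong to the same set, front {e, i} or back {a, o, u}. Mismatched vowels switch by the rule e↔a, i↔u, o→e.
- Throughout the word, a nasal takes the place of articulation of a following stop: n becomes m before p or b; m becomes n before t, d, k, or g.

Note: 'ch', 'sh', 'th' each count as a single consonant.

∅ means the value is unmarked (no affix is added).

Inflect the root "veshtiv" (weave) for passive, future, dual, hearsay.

Attach number dual te- → teveshtiv.
Attach tense future a- → ateveshtiv.
Attach evidentiality hearsay -u → ateveshtivu.
Attach voice passive -ot → ateveshtivuot.
Apply vowel harmony: ateveshtivuot → eteveshtiviet.
Nasal assimilation: no change.

eteveshtiviet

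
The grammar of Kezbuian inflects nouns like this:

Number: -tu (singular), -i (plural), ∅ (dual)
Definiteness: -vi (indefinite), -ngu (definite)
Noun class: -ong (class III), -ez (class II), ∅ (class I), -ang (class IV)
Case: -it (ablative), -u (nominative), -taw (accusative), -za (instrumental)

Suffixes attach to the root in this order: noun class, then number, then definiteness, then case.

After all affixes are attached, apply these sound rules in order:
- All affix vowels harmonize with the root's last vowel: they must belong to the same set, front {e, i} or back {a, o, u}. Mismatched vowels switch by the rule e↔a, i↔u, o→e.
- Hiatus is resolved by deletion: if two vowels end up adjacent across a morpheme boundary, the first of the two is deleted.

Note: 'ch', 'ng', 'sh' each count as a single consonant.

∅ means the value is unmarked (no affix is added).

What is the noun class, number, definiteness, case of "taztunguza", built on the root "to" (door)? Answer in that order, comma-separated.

Segment: to-ez-tu-ngu-za.
noun class: -ez → class II.
number: -tu → singular.
definiteness: -ngu → definite.
case: -za → instrumental.

class II, singular, definite, instrumental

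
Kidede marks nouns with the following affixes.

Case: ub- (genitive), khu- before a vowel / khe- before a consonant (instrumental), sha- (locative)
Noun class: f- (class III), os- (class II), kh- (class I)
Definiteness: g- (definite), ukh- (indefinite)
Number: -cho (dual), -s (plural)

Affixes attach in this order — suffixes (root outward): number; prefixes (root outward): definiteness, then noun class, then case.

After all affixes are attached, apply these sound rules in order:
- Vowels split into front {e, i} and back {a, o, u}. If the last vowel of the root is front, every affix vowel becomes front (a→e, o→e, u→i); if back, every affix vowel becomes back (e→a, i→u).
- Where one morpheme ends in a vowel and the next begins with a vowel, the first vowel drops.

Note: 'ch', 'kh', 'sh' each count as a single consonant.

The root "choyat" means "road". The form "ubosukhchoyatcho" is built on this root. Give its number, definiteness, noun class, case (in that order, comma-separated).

Segment: ub-os-ukh-choyat-cho.
number: -cho → dual.
definiteness: ukh- → indefinite.
noun class: os- → class II.
case: ub- → genitive.

dual, indefinite, class II, genitive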